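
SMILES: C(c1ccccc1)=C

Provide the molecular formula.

Heavy atoms from the SMILES: 8 C.
Implicit hydrogens by atom environment:
  5 × C (aromatic): 1 H each → 5
  1 × C: 2 H
  1 × C: 1 H
  1 × C (aromatic): no H
  Total hydrogens = 8.
Molecular formula: C8H8

C8H8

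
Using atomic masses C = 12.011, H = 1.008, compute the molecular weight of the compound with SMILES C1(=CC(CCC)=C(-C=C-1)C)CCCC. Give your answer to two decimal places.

190.33

Molecular formula: C14H22.
M = 14×12.011 + 22×1.008 = 190.33 g/mol.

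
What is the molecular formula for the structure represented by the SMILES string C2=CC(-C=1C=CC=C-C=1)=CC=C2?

C12H10

Heavy atoms from the SMILES: 12 C.
Implicit hydrogens by atom environment:
  10 × C (aromatic): 1 H each → 10
  2 × C (aromatic): no H
  Total hydrogens = 10.
Molecular formula: C12H10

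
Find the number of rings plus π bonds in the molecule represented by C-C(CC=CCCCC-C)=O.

Molecular formula from the SMILES: C10H18O.
DoU = (2C + 2 + N − H − X)/2 = (2·10 + 2 + 0 − 18 − 0)/2 = 4/2 = 2.
(Structurally: 0 ring(s) + 2 π bond(s) = 2.)

2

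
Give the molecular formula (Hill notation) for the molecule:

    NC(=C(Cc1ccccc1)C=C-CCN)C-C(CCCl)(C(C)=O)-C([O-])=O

Heavy atoms from the SMILES: 20 C, 1 Cl, 2 N, 3 O.
Implicit hydrogens by atom environment:
  6 × C: 2 H each → 12
  5 × C (aromatic): 1 H each → 5
  5 × C: no H
  2 × C: 1 H each → 2
  2 × N: 2 H each → 4
  2 × O: no H
  1 × C: 3 H
  1 × C (aromatic): no H
  1 × Cl: no H
  1 × O (charge -1): no H
  Total hydrogens = 26.
Net charge -1.
Molecular formula: C20H26ClN2O3-

C20H26ClN2O3-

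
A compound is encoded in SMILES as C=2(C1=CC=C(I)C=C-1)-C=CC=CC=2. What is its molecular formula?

Heavy atoms from the SMILES: 12 C, 1 I.
Implicit hydrogens by atom environment:
  9 × C (aromatic): 1 H each → 9
  3 × C (aromatic): no H
  1 × I: no H
  Total hydrogens = 9.
Molecular formula: C12H9I

C12H9I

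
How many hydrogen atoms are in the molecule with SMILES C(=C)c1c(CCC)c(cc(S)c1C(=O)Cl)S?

Hydrogens are implicit in SMILES; fill each atom to its normal valence:
  5 × C (aromatic): no H
  3 × C: 2 H each → 6
  2 × S: 1 H each → 2
  1 × C: 3 H
  1 × C (aromatic): 1 H
  1 × C: 1 H
  1 × C: no H
  1 × Cl: no H
  1 × O: no H
  Total hydrogens = 13.

13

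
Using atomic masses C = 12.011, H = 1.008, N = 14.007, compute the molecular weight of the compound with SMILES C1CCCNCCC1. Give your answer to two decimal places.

113.20

Molecular formula: C7H15N.
M = 7×12.011 + 15×1.008 + 1×14.007 = 113.20 g/mol.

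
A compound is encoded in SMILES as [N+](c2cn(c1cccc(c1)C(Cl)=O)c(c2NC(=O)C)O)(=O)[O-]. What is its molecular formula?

C13H10ClN3O5

Heavy atoms from the SMILES: 13 C, 1 Cl, 3 N, 5 O.
Implicit hydrogens by atom environment:
  5 × C (aromatic): 1 H each → 5
  5 × C (aromatic): no H
  3 × O: no H
  2 × C: no H
  1 × C: 3 H
  1 × Cl: no H
  1 × N: 1 H
  1 × N (aromatic): no H
  1 × N (charge +1): no H
  1 × O: 1 H
  1 × O (charge -1): no H
  Total hydrogens = 10.
Molecular formula: C13H10ClN3O5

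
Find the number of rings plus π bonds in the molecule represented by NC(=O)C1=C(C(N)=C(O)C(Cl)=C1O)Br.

Molecular formula from the SMILES: C7H6BrClN2O3.
DoU = (2C + 2 + N − H − X)/2 = (2·7 + 2 + 2 − 6 − 2)/2 = 10/2 = 5.
(Structurally: 1 ring(s) + 4 π bond(s) = 5.)

5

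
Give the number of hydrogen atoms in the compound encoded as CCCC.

10

Hydrogens are implicit in SMILES; fill each atom to its normal valence:
  2 × C: 3 H each → 6
  2 × C: 2 H each → 4
  Total hydrogens = 10.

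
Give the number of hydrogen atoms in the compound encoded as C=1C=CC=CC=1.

6

Hydrogens are implicit in SMILES; fill each atom to its normal valence:
  6 × C (aromatic): 1 H each → 6
  Total hydrogens = 6.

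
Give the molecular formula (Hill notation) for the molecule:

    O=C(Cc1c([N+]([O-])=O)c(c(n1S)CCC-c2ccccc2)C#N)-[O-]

C16H14N3O4S-

Heavy atoms from the SMILES: 16 C, 3 N, 4 O, 1 S.
Implicit hydrogens by atom environment:
  5 × C (aromatic): 1 H each → 5
  5 × C (aromatic): no H
  4 × C: 2 H each → 8
  2 × C: no H
  2 × O: no H
  2 × O (charge -1): no H
  1 × N (aromatic): no H
  1 × N: no H
  1 × N (charge +1): no H
  1 × S: 1 H
  Total hydrogens = 14.
Net charge -1.
Molecular formula: C16H14N3O4S-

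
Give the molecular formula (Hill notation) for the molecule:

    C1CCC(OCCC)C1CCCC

C12H24O

Heavy atoms from the SMILES: 12 C, 1 O.
Implicit hydrogens by atom environment:
  8 × C: 2 H each → 16
  2 × C: 3 H each → 6
  2 × C: 1 H each → 2
  1 × O: no H
  Total hydrogens = 24.
Molecular formula: C12H24O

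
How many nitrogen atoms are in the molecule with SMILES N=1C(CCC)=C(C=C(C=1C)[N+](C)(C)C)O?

The symbol for nitrogen appears 2 times in the SMILES.

2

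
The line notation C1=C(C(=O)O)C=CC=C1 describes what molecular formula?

C7H6O2

Heavy atoms from the SMILES: 7 C, 2 O.
Implicit hydrogens by atom environment:
  5 × C (aromatic): 1 H each → 5
  1 × C (aromatic): no H
  1 × C: no H
  1 × O: 1 H
  1 × O: no H
  Total hydrogens = 6.
Molecular formula: C7H6O2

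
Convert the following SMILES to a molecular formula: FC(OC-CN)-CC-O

Heavy atoms from the SMILES: 5 C, 1 F, 1 N, 2 O.
Implicit hydrogens by atom environment:
  4 × C: 2 H each → 8
  1 × C: 1 H
  1 × F: no H
  1 × N: 2 H
  1 × O: 1 H
  1 × O: no H
  Total hydrogens = 12.
Molecular formula: C5H12FNO2

C5H12FNO2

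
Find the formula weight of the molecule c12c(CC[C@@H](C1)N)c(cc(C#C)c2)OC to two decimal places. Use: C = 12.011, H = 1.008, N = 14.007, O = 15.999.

Molecular formula: C13H15NO.
M = 13×12.011 + 15×1.008 + 1×14.007 + 1×15.999 = 201.27 g/mol.

201.27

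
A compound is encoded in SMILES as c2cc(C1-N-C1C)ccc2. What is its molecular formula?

C9H11N

Heavy atoms from the SMILES: 9 C, 1 N.
Implicit hydrogens by atom environment:
  5 × C (aromatic): 1 H each → 5
  2 × C: 1 H each → 2
  1 × C: 3 H
  1 × C (aromatic): no H
  1 × N: 1 H
  Total hydrogens = 11.
Molecular formula: C9H11N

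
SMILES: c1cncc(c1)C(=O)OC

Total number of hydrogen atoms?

7

Hydrogens are implicit in SMILES; fill each atom to its normal valence:
  4 × C (aromatic): 1 H each → 4
  2 × O: no H
  1 × C: 3 H
  1 × C (aromatic): no H
  1 × C: no H
  1 × N (aromatic): no H
  Total hydrogens = 7.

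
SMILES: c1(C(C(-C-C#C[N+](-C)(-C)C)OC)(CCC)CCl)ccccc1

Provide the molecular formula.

Heavy atoms from the SMILES: 19 C, 1 Cl, 1 N, 1 O.
Implicit hydrogens by atom environment:
  5 × C: 3 H each → 15
  5 × C (aromatic): 1 H each → 5
  4 × C: 2 H each → 8
  3 × C: no H
  1 × C: 1 H
  1 × C (aromatic): no H
  1 × Cl: no H
  1 × N (charge +1): no H
  1 × O: no H
  Total hydrogens = 29.
Net charge +1.
Molecular formula: C19H29ClNO+

C19H29ClNO+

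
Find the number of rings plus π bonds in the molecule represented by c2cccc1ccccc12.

7

Molecular formula from the SMILES: C10H8.
DoU = (2C + 2 + N − H − X)/2 = (2·10 + 2 + 0 − 8 − 0)/2 = 14/2 = 7.
(Structurally: 2 ring(s) + 5 π bond(s) = 7.)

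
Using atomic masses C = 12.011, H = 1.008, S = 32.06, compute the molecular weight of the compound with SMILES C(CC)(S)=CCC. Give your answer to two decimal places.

116.22

Molecular formula: C6H12S.
M = 6×12.011 + 12×1.008 + 1×32.06 = 116.22 g/mol.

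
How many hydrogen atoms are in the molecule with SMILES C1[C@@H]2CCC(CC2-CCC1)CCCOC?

Hydrogens are implicit in SMILES; fill each atom to its normal valence:
  10 × C: 2 H each → 20
  3 × C: 1 H each → 3
  1 × C: 3 H
  1 × O: no H
  Total hydrogens = 26.

26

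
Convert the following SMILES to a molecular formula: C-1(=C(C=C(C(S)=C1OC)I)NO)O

C7H8INO3S

Heavy atoms from the SMILES: 7 C, 1 I, 1 N, 3 O, 1 S.
Implicit hydrogens by atom environment:
  5 × C (aromatic): no H
  2 × O: 1 H each → 2
  1 × C: 3 H
  1 × C (aromatic): 1 H
  1 × I: no H
  1 × N: 1 H
  1 × O: no H
  1 × S: 1 H
  Total hydrogens = 8.
Molecular formula: C7H8INO3S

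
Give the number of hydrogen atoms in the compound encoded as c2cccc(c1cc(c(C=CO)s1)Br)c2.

9

Hydrogens are implicit in SMILES; fill each atom to its normal valence:
  6 × C (aromatic): 1 H each → 6
  4 × C (aromatic): no H
  2 × C: 1 H each → 2
  1 × Br: no H
  1 × O: 1 H
  1 × S (aromatic): no H
  Total hydrogens = 9.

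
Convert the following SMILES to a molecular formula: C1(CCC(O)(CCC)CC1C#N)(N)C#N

Heavy atoms from the SMILES: 11 C, 3 N, 1 O.
Implicit hydrogens by atom environment:
  5 × C: 2 H each → 10
  4 × C: no H
  2 × N: no H
  1 × C: 3 H
  1 × C: 1 H
  1 × N: 2 H
  1 × O: 1 H
  Total hydrogens = 17.
Molecular formula: C11H17N3O

C11H17N3O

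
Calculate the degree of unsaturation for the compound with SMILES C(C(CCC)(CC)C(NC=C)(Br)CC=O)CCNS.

2

Molecular formula from the SMILES: C14H27BrN2OS.
DoU = (2C + 2 + N − H − X)/2 = (2·14 + 2 + 2 − 27 − 1)/2 = 4/2 = 2.
(Structurally: 0 ring(s) + 2 π bond(s) = 2.)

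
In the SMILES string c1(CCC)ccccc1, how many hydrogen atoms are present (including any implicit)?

Hydrogens are implicit in SMILES; fill each atom to its normal valence:
  5 × C (aromatic): 1 H each → 5
  2 × C: 2 H each → 4
  1 × C: 3 H
  1 × C (aromatic): no H
  Total hydrogens = 12.

12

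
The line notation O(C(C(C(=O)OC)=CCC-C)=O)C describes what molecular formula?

Heavy atoms from the SMILES: 9 C, 4 O.
Implicit hydrogens by atom environment:
  4 × O: no H
  3 × C: 3 H each → 9
  3 × C: no H
  2 × C: 2 H each → 4
  1 × C: 1 H
  Total hydrogens = 14.
Molecular formula: C9H14O4

C9H14O4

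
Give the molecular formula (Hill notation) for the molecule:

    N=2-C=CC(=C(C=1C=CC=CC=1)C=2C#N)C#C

Heavy atoms from the SMILES: 14 C, 2 N.
Implicit hydrogens by atom environment:
  7 × C (aromatic): 1 H each → 7
  4 × C (aromatic): no H
  2 × C: no H
  1 × C: 1 H
  1 × N (aromatic): no H
  1 × N: no H
  Total hydrogens = 8.
Molecular formula: C14H8N2

C14H8N2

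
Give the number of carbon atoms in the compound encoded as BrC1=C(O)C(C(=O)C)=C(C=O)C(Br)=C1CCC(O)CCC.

15

The symbol for carbon appears 15 times in the SMILES.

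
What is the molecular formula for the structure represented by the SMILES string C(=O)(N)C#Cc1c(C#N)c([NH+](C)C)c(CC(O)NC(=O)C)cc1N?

C16H20N5O3+

Heavy atoms from the SMILES: 16 C, 5 N, 3 O.
Implicit hydrogens by atom environment:
  5 × C (aromatic): no H
  5 × C: no H
  3 × C: 3 H each → 9
  2 × N: 2 H each → 4
  2 × O: no H
  1 × C: 2 H
  1 × C (aromatic): 1 H
  1 × C: 1 H
  1 × N (charge +1): 1 H
  1 × N: 1 H
  1 × N: no H
  1 × O: 1 H
  Total hydrogens = 20.
Net charge +1.
Molecular formula: C16H20N5O3+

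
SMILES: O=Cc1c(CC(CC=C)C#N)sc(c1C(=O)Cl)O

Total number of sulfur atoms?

The symbol for sulfur appears 1 time in the SMILES.

1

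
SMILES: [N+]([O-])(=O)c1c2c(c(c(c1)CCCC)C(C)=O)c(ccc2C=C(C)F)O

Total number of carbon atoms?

19

The symbol for carbon appears 19 times in the SMILES. Lowercase c denotes aromatic carbon and counts toward C.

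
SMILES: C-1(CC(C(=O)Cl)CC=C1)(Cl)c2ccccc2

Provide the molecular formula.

C13H12Cl2O

Heavy atoms from the SMILES: 13 C, 2 Cl, 1 O.
Implicit hydrogens by atom environment:
  5 × C (aromatic): 1 H each → 5
  3 × C: 1 H each → 3
  2 × C: 2 H each → 4
  2 × C: no H
  2 × Cl: no H
  1 × C (aromatic): no H
  1 × O: no H
  Total hydrogens = 12.
Molecular formula: C13H12Cl2O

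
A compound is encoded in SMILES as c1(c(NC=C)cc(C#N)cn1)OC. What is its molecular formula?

C9H9N3O

Heavy atoms from the SMILES: 9 C, 3 N, 1 O.
Implicit hydrogens by atom environment:
  3 × C (aromatic): no H
  2 × C (aromatic): 1 H each → 2
  1 × C: 3 H
  1 × C: 2 H
  1 × C: 1 H
  1 × C: no H
  1 × N: 1 H
  1 × N (aromatic): no H
  1 × N: no H
  1 × O: no H
  Total hydrogens = 9.
Molecular formula: C9H9N3O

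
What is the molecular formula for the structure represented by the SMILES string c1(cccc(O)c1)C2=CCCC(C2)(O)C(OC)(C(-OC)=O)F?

Heavy atoms from the SMILES: 16 C, 1 F, 5 O.
Implicit hydrogens by atom environment:
  4 × C (aromatic): 1 H each → 4
  4 × C: no H
  3 × C: 2 H each → 6
  3 × O: no H
  2 × C: 3 H each → 6
  2 × C (aromatic): no H
  2 × O: 1 H each → 2
  1 × C: 1 H
  1 × F: no H
  Total hydrogens = 19.
Molecular formula: C16H19FO5

C16H19FO5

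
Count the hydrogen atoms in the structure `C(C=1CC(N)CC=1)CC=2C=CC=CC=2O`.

Hydrogens are implicit in SMILES; fill each atom to its normal valence:
  4 × C: 2 H each → 8
  4 × C (aromatic): 1 H each → 4
  2 × C: 1 H each → 2
  2 × C (aromatic): no H
  1 × C: no H
  1 × N: 2 H
  1 × O: 1 H
  Total hydrogens = 17.

17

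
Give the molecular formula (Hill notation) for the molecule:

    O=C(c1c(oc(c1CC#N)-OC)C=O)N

Heavy atoms from the SMILES: 9 C, 2 N, 4 O.
Implicit hydrogens by atom environment:
  4 × C (aromatic): no H
  3 × O: no H
  2 × C: no H
  1 × C: 3 H
  1 × C: 2 H
  1 × C: 1 H
  1 × N: 2 H
  1 × N: no H
  1 × O (aromatic): no H
  Total hydrogens = 8.
Molecular formula: C9H8N2O4

C9H8N2O4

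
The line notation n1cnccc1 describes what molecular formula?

Heavy atoms from the SMILES: 4 C, 2 N.
Implicit hydrogens by atom environment:
  4 × C (aromatic): 1 H each → 4
  2 × N (aromatic): no H
  Total hydrogens = 4.
Molecular formula: C4H4N2

C4H4N2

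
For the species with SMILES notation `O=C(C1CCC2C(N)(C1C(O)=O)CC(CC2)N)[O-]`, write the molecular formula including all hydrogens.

C12H19N2O4-

Heavy atoms from the SMILES: 12 C, 2 N, 4 O.
Implicit hydrogens by atom environment:
  5 × C: 2 H each → 10
  4 × C: 1 H each → 4
  3 × C: no H
  2 × N: 2 H each → 4
  2 × O: no H
  1 × O: 1 H
  1 × O (charge -1): no H
  Total hydrogens = 19.
Net charge -1.
Molecular formula: C12H19N2O4-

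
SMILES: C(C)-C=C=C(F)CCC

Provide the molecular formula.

Heavy atoms from the SMILES: 8 C, 1 F.
Implicit hydrogens by atom environment:
  3 × C: 2 H each → 6
  2 × C: 3 H each → 6
  2 × C: no H
  1 × C: 1 H
  1 × F: no H
  Total hydrogens = 13.
Molecular formula: C8H13F

C8H13F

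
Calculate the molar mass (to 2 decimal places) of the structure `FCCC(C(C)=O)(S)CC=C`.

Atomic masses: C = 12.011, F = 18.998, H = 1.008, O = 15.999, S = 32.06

176.25

Molecular formula: C8H13FOS.
M = 8×12.011 + 1×18.998 + 13×1.008 + 1×15.999 + 1×32.06 = 176.25 g/mol.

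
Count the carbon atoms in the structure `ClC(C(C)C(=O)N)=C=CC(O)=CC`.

9

The symbol for carbon appears 9 times in the SMILES. (Cl is a single chlorine, not C + l.)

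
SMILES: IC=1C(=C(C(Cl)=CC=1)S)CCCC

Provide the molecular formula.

Heavy atoms from the SMILES: 10 C, 1 Cl, 1 I, 1 S.
Implicit hydrogens by atom environment:
  4 × C (aromatic): no H
  3 × C: 2 H each → 6
  2 × C (aromatic): 1 H each → 2
  1 × C: 3 H
  1 × Cl: no H
  1 × I: no H
  1 × S: 1 H
  Total hydrogens = 12.
Molecular formula: C10H12ClIS

C10H12ClIS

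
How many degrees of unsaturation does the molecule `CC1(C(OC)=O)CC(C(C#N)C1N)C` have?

4

Molecular formula from the SMILES: C10H16N2O2.
DoU = (2C + 2 + N − H − X)/2 = (2·10 + 2 + 2 − 16 − 0)/2 = 8/2 = 4.
(Structurally: 1 ring(s) + 3 π bond(s) = 4.)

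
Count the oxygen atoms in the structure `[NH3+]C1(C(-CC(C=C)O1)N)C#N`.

1

The symbol for oxygen appears 1 time in the SMILES.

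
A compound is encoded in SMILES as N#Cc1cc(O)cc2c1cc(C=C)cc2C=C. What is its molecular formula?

Heavy atoms from the SMILES: 15 C, 1 N, 1 O.
Implicit hydrogens by atom environment:
  6 × C (aromatic): no H
  4 × C (aromatic): 1 H each → 4
  2 × C: 2 H each → 4
  2 × C: 1 H each → 2
  1 × C: no H
  1 × N: no H
  1 × O: 1 H
  Total hydrogens = 11.
Molecular formula: C15H11NO

C15H11NO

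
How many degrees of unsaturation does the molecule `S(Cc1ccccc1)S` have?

Molecular formula from the SMILES: C7H8S2.
DoU = (2C + 2 + N − H − X)/2 = (2·7 + 2 + 0 − 8 − 0)/2 = 8/2 = 4.
(Structurally: 1 ring(s) + 3 π bond(s) = 4.)

4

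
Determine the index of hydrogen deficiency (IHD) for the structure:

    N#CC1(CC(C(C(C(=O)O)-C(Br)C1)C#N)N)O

6

Molecular formula from the SMILES: C10H12BrN3O3.
DoU = (2C + 2 + N − H − X)/2 = (2·10 + 2 + 3 − 12 − 1)/2 = 12/2 = 6.
(Structurally: 1 ring(s) + 5 π bond(s) = 6.)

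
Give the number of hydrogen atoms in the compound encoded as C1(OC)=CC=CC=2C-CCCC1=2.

14

Hydrogens are implicit in SMILES; fill each atom to its normal valence:
  4 × C: 2 H each → 8
  3 × C (aromatic): 1 H each → 3
  3 × C (aromatic): no H
  1 × C: 3 H
  1 × O: no H
  Total hydrogens = 14.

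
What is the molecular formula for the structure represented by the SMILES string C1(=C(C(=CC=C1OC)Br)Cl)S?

Heavy atoms from the SMILES: 1 Br, 7 C, 1 Cl, 1 O, 1 S.
Implicit hydrogens by atom environment:
  4 × C (aromatic): no H
  2 × C (aromatic): 1 H each → 2
  1 × Br: no H
  1 × C: 3 H
  1 × Cl: no H
  1 × O: no H
  1 × S: 1 H
  Total hydrogens = 6.
Molecular formula: C7H6BrClOS

C7H6BrClOS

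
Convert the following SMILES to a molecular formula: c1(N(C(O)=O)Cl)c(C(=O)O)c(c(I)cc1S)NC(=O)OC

C10H8ClIN2O6S

Heavy atoms from the SMILES: 10 C, 1 Cl, 1 I, 2 N, 6 O, 1 S.
Implicit hydrogens by atom environment:
  5 × C (aromatic): no H
  4 × O: no H
  3 × C: no H
  2 × O: 1 H each → 2
  1 × C: 3 H
  1 × C (aromatic): 1 H
  1 × Cl: no H
  1 × I: no H
  1 × N: 1 H
  1 × N: no H
  1 × S: 1 H
  Total hydrogens = 8.
Molecular formula: C10H8ClIN2O6S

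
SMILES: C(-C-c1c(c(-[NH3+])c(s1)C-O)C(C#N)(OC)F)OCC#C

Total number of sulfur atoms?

1

The symbol for sulfur appears 1 time in the SMILES.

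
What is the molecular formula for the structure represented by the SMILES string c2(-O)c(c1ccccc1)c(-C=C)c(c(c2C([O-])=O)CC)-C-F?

Heavy atoms from the SMILES: 18 C, 1 F, 3 O.
Implicit hydrogens by atom environment:
  7 × C (aromatic): no H
  5 × C (aromatic): 1 H each → 5
  3 × C: 2 H each → 6
  1 × C: 3 H
  1 × C: 1 H
  1 × C: no H
  1 × F: no H
  1 × O: 1 H
  1 × O: no H
  1 × O (charge -1): no H
  Total hydrogens = 16.
Net charge -1.
Molecular formula: C18H16FO3-

C18H16FO3-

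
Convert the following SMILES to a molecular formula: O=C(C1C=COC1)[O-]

Heavy atoms from the SMILES: 5 C, 3 O.
Implicit hydrogens by atom environment:
  3 × C: 1 H each → 3
  2 × O: no H
  1 × C: 2 H
  1 × C: no H
  1 × O (charge -1): no H
  Total hydrogens = 5.
Net charge -1.
Molecular formula: C5H5O3-

C5H5O3-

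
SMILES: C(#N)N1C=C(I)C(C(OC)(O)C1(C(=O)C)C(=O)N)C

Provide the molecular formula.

Heavy atoms from the SMILES: 11 C, 1 I, 3 N, 4 O.
Implicit hydrogens by atom environment:
  6 × C: no H
  3 × C: 3 H each → 9
  3 × O: no H
  2 × C: 1 H each → 2
  2 × N: no H
  1 × I: no H
  1 × N: 2 H
  1 × O: 1 H
  Total hydrogens = 14.
Molecular formula: C11H14IN3O4

C11H14IN3O4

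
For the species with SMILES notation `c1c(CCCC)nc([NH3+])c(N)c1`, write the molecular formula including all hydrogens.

Heavy atoms from the SMILES: 9 C, 3 N.
Implicit hydrogens by atom environment:
  3 × C: 2 H each → 6
  3 × C (aromatic): no H
  2 × C (aromatic): 1 H each → 2
  1 × C: 3 H
  1 × N (charge +1): 3 H
  1 × N: 2 H
  1 × N (aromatic): no H
  Total hydrogens = 16.
Net charge +1.
Molecular formula: C9H16N3+

C9H16N3+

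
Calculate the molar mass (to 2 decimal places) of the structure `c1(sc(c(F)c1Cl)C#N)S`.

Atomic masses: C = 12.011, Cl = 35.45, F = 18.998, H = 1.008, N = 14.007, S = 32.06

193.64

Molecular formula: C5HClFNS2.
M = 5×12.011 + 1×35.45 + 1×18.998 + 1×1.008 + 1×14.007 + 2×32.06 = 193.64 g/mol.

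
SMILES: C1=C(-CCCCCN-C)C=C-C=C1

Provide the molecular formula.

C12H19N

Heavy atoms from the SMILES: 12 C, 1 N.
Implicit hydrogens by atom environment:
  5 × C: 2 H each → 10
  5 × C (aromatic): 1 H each → 5
  1 × C: 3 H
  1 × C (aromatic): no H
  1 × N: 1 H
  Total hydrogens = 19.
Molecular formula: C12H19N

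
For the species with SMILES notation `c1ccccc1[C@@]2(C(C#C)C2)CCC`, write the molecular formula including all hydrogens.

C14H16

Heavy atoms from the SMILES: 14 C.
Implicit hydrogens by atom environment:
  5 × C (aromatic): 1 H each → 5
  3 × C: 2 H each → 6
  2 × C: 1 H each → 2
  2 × C: no H
  1 × C: 3 H
  1 × C (aromatic): no H
  Total hydrogens = 16.
Molecular formula: C14H16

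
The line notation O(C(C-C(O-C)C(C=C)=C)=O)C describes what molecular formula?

Heavy atoms from the SMILES: 9 C, 3 O.
Implicit hydrogens by atom environment:
  3 × C: 2 H each → 6
  3 × O: no H
  2 × C: 3 H each → 6
  2 × C: 1 H each → 2
  2 × C: no H
  Total hydrogens = 14.
Molecular formula: C9H14O3

C9H14O3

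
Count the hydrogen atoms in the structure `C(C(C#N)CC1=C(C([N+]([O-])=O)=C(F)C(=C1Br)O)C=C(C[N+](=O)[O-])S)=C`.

11

Hydrogens are implicit in SMILES; fill each atom to its normal valence:
  6 × C (aromatic): no H
  3 × C: 2 H each → 6
  3 × C: 1 H each → 3
  2 × C: no H
  2 × N (charge +1): no H
  2 × O: no H
  2 × O (charge -1): no H
  1 × Br: no H
  1 × F: no H
  1 × N: no H
  1 × O: 1 H
  1 × S: 1 H
  Total hydrogens = 11.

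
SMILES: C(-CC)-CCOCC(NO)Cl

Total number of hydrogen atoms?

Hydrogens are implicit in SMILES; fill each atom to its normal valence:
  5 × C: 2 H each → 10
  1 × C: 3 H
  1 × C: 1 H
  1 × Cl: no H
  1 × N: 1 H
  1 × O: 1 H
  1 × O: no H
  Total hydrogens = 16.

16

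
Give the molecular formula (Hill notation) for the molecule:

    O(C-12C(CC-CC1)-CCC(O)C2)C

Heavy atoms from the SMILES: 11 C, 2 O.
Implicit hydrogens by atom environment:
  7 × C: 2 H each → 14
  2 × C: 1 H each → 2
  1 × C: 3 H
  1 × C: no H
  1 × O: 1 H
  1 × O: no H
  Total hydrogens = 20.
Molecular formula: C11H20O2

C11H20O2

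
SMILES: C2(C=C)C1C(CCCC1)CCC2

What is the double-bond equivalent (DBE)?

Molecular formula from the SMILES: C12H20.
DoU = (2C + 2 + N − H − X)/2 = (2·12 + 2 + 0 − 20 − 0)/2 = 6/2 = 3.
(Structurally: 2 ring(s) + 1 π bond(s) = 3.)

3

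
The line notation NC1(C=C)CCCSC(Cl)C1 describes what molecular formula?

C8H14ClNS

Heavy atoms from the SMILES: 8 C, 1 Cl, 1 N, 1 S.
Implicit hydrogens by atom environment:
  5 × C: 2 H each → 10
  2 × C: 1 H each → 2
  1 × C: no H
  1 × Cl: no H
  1 × N: 2 H
  1 × S: no H
  Total hydrogens = 14.
Molecular formula: C8H14ClNS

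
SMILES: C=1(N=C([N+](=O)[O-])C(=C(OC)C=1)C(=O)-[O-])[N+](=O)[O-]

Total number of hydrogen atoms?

Hydrogens are implicit in SMILES; fill each atom to its normal valence:
  4 × C (aromatic): no H
  4 × O: no H
  3 × O (charge -1): no H
  2 × N (charge +1): no H
  1 × C: 3 H
  1 × C (aromatic): 1 H
  1 × C: no H
  1 × N (aromatic): no H
  Total hydrogens = 4.

4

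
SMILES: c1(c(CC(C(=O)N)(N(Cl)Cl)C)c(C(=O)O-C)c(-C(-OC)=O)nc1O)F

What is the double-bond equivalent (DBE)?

7

Molecular formula from the SMILES: C13H14Cl2FN3O6.
DoU = (2C + 2 + N − H − X)/2 = (2·13 + 2 + 3 − 14 − 3)/2 = 14/2 = 7.
(Structurally: 1 ring(s) + 6 π bond(s) = 7.)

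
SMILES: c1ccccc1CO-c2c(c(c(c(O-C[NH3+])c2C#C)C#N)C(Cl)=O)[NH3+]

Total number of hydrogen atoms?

16

Hydrogens are implicit in SMILES; fill each atom to its normal valence:
  7 × C (aromatic): no H
  5 × C (aromatic): 1 H each → 5
  3 × C: no H
  3 × O: no H
  2 × C: 2 H each → 4
  2 × N (charge +1): 3 H each → 6
  1 × C: 1 H
  1 × Cl: no H
  1 × N: no H
  Total hydrogens = 16.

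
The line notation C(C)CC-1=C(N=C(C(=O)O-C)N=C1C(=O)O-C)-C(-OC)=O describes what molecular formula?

Heavy atoms from the SMILES: 13 C, 2 N, 6 O.
Implicit hydrogens by atom environment:
  6 × O: no H
  4 × C: 3 H each → 12
  4 × C (aromatic): no H
  3 × C: no H
  2 × C: 2 H each → 4
  2 × N (aromatic): no H
  Total hydrogens = 16.
Molecular formula: C13H16N2O6

C13H16N2O6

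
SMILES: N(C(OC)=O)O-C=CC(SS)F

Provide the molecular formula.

C5H8FNO3S2

Heavy atoms from the SMILES: 5 C, 1 F, 1 N, 3 O, 2 S.
Implicit hydrogens by atom environment:
  3 × C: 1 H each → 3
  3 × O: no H
  1 × C: 3 H
  1 × C: no H
  1 × F: no H
  1 × N: 1 H
  1 × S: 1 H
  1 × S: no H
  Total hydrogens = 8.
Molecular formula: C5H8FNO3S2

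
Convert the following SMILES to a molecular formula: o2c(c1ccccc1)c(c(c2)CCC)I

C13H13IO

Heavy atoms from the SMILES: 13 C, 1 I, 1 O.
Implicit hydrogens by atom environment:
  6 × C (aromatic): 1 H each → 6
  4 × C (aromatic): no H
  2 × C: 2 H each → 4
  1 × C: 3 H
  1 × I: no H
  1 × O (aromatic): no H
  Total hydrogens = 13.
Molecular formula: C13H13IO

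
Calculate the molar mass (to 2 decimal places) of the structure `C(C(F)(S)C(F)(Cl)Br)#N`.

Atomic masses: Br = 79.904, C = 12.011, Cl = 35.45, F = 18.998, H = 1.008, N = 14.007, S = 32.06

236.46

Molecular formula: C3HBrClF2NS.
M = 1×79.904 + 3×12.011 + 1×35.45 + 2×18.998 + 1×1.008 + 1×14.007 + 1×32.06 = 236.46 g/mol.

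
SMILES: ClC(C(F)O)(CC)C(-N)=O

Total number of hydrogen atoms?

9

Hydrogens are implicit in SMILES; fill each atom to its normal valence:
  2 × C: no H
  1 × C: 3 H
  1 × C: 2 H
  1 × C: 1 H
  1 × Cl: no H
  1 × F: no H
  1 × N: 2 H
  1 × O: 1 H
  1 × O: no H
  Total hydrogens = 9.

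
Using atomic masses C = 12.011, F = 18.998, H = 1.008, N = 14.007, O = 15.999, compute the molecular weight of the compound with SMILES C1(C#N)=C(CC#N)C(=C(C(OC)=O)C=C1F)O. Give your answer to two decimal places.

Molecular formula: C11H7FN2O3.
M = 11×12.011 + 1×18.998 + 7×1.008 + 2×14.007 + 3×15.999 = 234.19 g/mol.

234.19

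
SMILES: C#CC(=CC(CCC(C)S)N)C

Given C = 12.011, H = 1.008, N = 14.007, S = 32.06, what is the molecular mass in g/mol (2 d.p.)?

Molecular formula: C10H17NS.
M = 10×12.011 + 17×1.008 + 1×14.007 + 1×32.06 = 183.31 g/mol.

183.31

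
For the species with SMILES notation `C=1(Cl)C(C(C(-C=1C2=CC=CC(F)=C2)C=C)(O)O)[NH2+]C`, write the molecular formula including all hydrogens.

C14H16ClFNO2+

Heavy atoms from the SMILES: 14 C, 1 Cl, 1 F, 1 N, 2 O.
Implicit hydrogens by atom environment:
  4 × C (aromatic): 1 H each → 4
  3 × C: 1 H each → 3
  3 × C: no H
  2 × C (aromatic): no H
  2 × O: 1 H each → 2
  1 × C: 3 H
  1 × C: 2 H
  1 × Cl: no H
  1 × F: no H
  1 × N (charge +1): 2 H
  Total hydrogens = 16.
Net charge +1.
Molecular formula: C14H16ClFNO2+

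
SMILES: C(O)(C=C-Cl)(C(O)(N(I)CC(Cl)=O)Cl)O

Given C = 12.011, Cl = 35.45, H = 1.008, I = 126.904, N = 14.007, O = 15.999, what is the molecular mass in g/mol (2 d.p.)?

390.38

Molecular formula: C6H7Cl3INO4.
M = 6×12.011 + 3×35.45 + 7×1.008 + 1×126.904 + 1×14.007 + 4×15.999 = 390.38 g/mol.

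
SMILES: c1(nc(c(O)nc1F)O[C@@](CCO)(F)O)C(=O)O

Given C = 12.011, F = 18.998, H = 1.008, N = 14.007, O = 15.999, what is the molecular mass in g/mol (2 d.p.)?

Molecular formula: C8H8F2N2O6.
M = 8×12.011 + 2×18.998 + 8×1.008 + 2×14.007 + 6×15.999 = 266.16 g/mol.

266.16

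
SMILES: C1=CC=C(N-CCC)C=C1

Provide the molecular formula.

Heavy atoms from the SMILES: 9 C, 1 N.
Implicit hydrogens by atom environment:
  5 × C (aromatic): 1 H each → 5
  2 × C: 2 H each → 4
  1 × C: 3 H
  1 × C (aromatic): no H
  1 × N: 1 H
  Total hydrogens = 13.
Molecular formula: C9H13N

C9H13N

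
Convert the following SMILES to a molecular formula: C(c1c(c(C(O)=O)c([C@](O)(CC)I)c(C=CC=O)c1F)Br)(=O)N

Heavy atoms from the SMILES: 1 Br, 14 C, 1 F, 1 I, 1 N, 5 O.
Implicit hydrogens by atom environment:
  6 × C (aromatic): no H
  3 × C: 1 H each → 3
  3 × C: no H
  3 × O: no H
  2 × O: 1 H each → 2
  1 × Br: no H
  1 × C: 3 H
  1 × C: 2 H
  1 × F: no H
  1 × I: no H
  1 × N: 2 H
  Total hydrogens = 12.
Molecular formula: C14H12BrFINO5

C14H12BrFINO5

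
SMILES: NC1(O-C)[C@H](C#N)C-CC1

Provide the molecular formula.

Heavy atoms from the SMILES: 7 C, 2 N, 1 O.
Implicit hydrogens by atom environment:
  3 × C: 2 H each → 6
  2 × C: no H
  1 × C: 3 H
  1 × C: 1 H
  1 × N: 2 H
  1 × N: no H
  1 × O: no H
  Total hydrogens = 12.
Molecular formula: C7H12N2O

C7H12N2O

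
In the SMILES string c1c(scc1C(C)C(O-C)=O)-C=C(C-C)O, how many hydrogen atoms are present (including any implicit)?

16

Hydrogens are implicit in SMILES; fill each atom to its normal valence:
  3 × C: 3 H each → 9
  2 × C (aromatic): 1 H each → 2
  2 × C: 1 H each → 2
  2 × C (aromatic): no H
  2 × C: no H
  2 × O: no H
  1 × C: 2 H
  1 × O: 1 H
  1 × S (aromatic): no H
  Total hydrogens = 16.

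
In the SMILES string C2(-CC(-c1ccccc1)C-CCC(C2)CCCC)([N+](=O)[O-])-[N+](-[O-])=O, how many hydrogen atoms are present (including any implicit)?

Hydrogens are implicit in SMILES; fill each atom to its normal valence:
  8 × C: 2 H each → 16
  5 × C (aromatic): 1 H each → 5
  2 × C: 1 H each → 2
  2 × N (charge +1): no H
  2 × O: no H
  2 × O (charge -1): no H
  1 × C: 3 H
  1 × C: no H
  1 × C (aromatic): no H
  Total hydrogens = 26.

26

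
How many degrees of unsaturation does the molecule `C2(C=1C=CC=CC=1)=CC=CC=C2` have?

Molecular formula from the SMILES: C12H10.
DoU = (2C + 2 + N − H − X)/2 = (2·12 + 2 + 0 − 10 − 0)/2 = 16/2 = 8.
(Structurally: 2 ring(s) + 6 π bond(s) = 8.)

8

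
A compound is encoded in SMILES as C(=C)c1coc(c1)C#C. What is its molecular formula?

Heavy atoms from the SMILES: 8 C, 1 O.
Implicit hydrogens by atom environment:
  2 × C (aromatic): 1 H each → 2
  2 × C: 1 H each → 2
  2 × C (aromatic): no H
  1 × C: 2 H
  1 × C: no H
  1 × O (aromatic): no H
  Total hydrogens = 6.
Molecular formula: C8H6O

C8H6O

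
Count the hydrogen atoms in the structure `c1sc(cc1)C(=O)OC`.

6

Hydrogens are implicit in SMILES; fill each atom to its normal valence:
  3 × C (aromatic): 1 H each → 3
  2 × O: no H
  1 × C: 3 H
  1 × C (aromatic): no H
  1 × C: no H
  1 × S (aromatic): no H
  Total hydrogens = 6.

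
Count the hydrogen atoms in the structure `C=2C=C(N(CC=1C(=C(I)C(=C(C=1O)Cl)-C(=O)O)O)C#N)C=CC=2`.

Hydrogens are implicit in SMILES; fill each atom to its normal valence:
  7 × C (aromatic): no H
  5 × C (aromatic): 1 H each → 5
  3 × O: 1 H each → 3
  2 × C: no H
  2 × N: no H
  1 × C: 2 H
  1 × Cl: no H
  1 × I: no H
  1 × O: no H
  Total hydrogens = 10.

10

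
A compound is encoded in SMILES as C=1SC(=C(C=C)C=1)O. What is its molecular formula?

C6H6OS

Heavy atoms from the SMILES: 6 C, 1 O, 1 S.
Implicit hydrogens by atom environment:
  2 × C (aromatic): 1 H each → 2
  2 × C (aromatic): no H
  1 × C: 2 H
  1 × C: 1 H
  1 × O: 1 H
  1 × S (aromatic): no H
  Total hydrogens = 6.
Molecular formula: C6H6OS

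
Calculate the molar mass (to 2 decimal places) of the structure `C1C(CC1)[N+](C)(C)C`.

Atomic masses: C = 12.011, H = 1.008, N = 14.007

Molecular formula: C7H16N+.
M = 7×12.011 + 16×1.008 + 1×14.007 = 114.21 g/mol.

114.21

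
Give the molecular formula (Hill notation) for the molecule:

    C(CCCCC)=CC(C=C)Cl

Heavy atoms from the SMILES: 10 C, 1 Cl.
Implicit hydrogens by atom environment:
  5 × C: 2 H each → 10
  4 × C: 1 H each → 4
  1 × C: 3 H
  1 × Cl: no H
  Total hydrogens = 17.
Molecular formula: C10H17Cl

C10H17Cl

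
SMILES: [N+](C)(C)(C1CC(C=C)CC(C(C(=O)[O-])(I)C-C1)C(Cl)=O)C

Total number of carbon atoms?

15

The symbol for carbon appears 15 times in the SMILES. (Cl is a single chlorine, not C + l.)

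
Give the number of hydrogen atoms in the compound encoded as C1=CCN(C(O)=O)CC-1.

Hydrogens are implicit in SMILES; fill each atom to its normal valence:
  3 × C: 2 H each → 6
  2 × C: 1 H each → 2
  1 × C: no H
  1 × N: no H
  1 × O: 1 H
  1 × O: no H
  Total hydrogens = 9.

9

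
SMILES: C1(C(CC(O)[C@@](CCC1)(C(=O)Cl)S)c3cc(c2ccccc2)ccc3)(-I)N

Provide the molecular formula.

Heavy atoms from the SMILES: 21 C, 1 Cl, 1 I, 1 N, 2 O, 1 S.
Implicit hydrogens by atom environment:
  9 × C (aromatic): 1 H each → 9
  4 × C: 2 H each → 8
  3 × C: no H
  3 × C (aromatic): no H
  2 × C: 1 H each → 2
  1 × Cl: no H
  1 × I: no H
  1 × N: 2 H
  1 × O: 1 H
  1 × O: no H
  1 × S: 1 H
  Total hydrogens = 23.
Molecular formula: C21H23ClINO2S

C21H23ClINO2S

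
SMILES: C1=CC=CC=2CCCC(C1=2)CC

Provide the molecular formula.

C12H16

Heavy atoms from the SMILES: 12 C.
Implicit hydrogens by atom environment:
  4 × C: 2 H each → 8
  4 × C (aromatic): 1 H each → 4
  2 × C (aromatic): no H
  1 × C: 3 H
  1 × C: 1 H
  Total hydrogens = 16.
Molecular formula: C12H16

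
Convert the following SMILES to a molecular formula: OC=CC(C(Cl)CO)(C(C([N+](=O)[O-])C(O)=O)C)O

C9H14ClNO7

Heavy atoms from the SMILES: 9 C, 1 Cl, 1 N, 7 O.
Implicit hydrogens by atom environment:
  5 × C: 1 H each → 5
  4 × O: 1 H each → 4
  2 × C: no H
  2 × O: no H
  1 × C: 3 H
  1 × C: 2 H
  1 × Cl: no H
  1 × N (charge +1): no H
  1 × O (charge -1): no H
  Total hydrogens = 14.
Molecular formula: C9H14ClNO7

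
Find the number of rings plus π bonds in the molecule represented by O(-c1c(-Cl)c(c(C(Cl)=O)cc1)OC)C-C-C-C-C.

Molecular formula from the SMILES: C13H16Cl2O3.
DoU = (2C + 2 + N − H − X)/2 = (2·13 + 2 + 0 − 16 − 2)/2 = 10/2 = 5.
(Structurally: 1 ring(s) + 4 π bond(s) = 5.)

5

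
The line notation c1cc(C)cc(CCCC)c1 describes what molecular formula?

C11H16

Heavy atoms from the SMILES: 11 C.
Implicit hydrogens by atom environment:
  4 × C (aromatic): 1 H each → 4
  3 × C: 2 H each → 6
  2 × C: 3 H each → 6
  2 × C (aromatic): no H
  Total hydrogens = 16.
Molecular formula: C11H16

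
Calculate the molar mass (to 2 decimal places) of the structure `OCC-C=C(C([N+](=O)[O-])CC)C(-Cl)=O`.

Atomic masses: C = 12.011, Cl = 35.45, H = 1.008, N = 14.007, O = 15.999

221.64

Molecular formula: C8H12ClNO4.
M = 8×12.011 + 1×35.45 + 12×1.008 + 1×14.007 + 4×15.999 = 221.64 g/mol.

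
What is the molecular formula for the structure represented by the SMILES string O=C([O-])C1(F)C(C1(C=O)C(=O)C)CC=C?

Heavy atoms from the SMILES: 10 C, 1 F, 4 O.
Implicit hydrogens by atom environment:
  4 × C: no H
  3 × C: 1 H each → 3
  3 × O: no H
  2 × C: 2 H each → 4
  1 × C: 3 H
  1 × F: no H
  1 × O (charge -1): no H
  Total hydrogens = 10.
Net charge -1.
Molecular formula: C10H10FO4-

C10H10FO4-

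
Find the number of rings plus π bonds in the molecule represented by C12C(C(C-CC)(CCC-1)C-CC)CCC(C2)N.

2

Molecular formula from the SMILES: C16H31N.
DoU = (2C + 2 + N − H − X)/2 = (2·16 + 2 + 1 − 31 − 0)/2 = 4/2 = 2.
(Structurally: 2 ring(s) + 0 π bond(s) = 2.)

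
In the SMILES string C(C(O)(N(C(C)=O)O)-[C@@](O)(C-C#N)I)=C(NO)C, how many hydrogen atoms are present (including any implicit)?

Hydrogens are implicit in SMILES; fill each atom to its normal valence:
  5 × C: no H
  4 × O: 1 H each → 4
  2 × C: 3 H each → 6
  2 × N: no H
  1 × C: 2 H
  1 × C: 1 H
  1 × I: no H
  1 × N: 1 H
  1 × O: no H
  Total hydrogens = 14.

14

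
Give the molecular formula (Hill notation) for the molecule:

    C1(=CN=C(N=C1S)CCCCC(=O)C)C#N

Heavy atoms from the SMILES: 11 C, 3 N, 1 O, 1 S.
Implicit hydrogens by atom environment:
  4 × C: 2 H each → 8
  3 × C (aromatic): no H
  2 × C: no H
  2 × N (aromatic): no H
  1 × C: 3 H
  1 × C (aromatic): 1 H
  1 × N: no H
  1 × O: no H
  1 × S: 1 H
  Total hydrogens = 13.
Molecular formula: C11H13N3OS

C11H13N3OS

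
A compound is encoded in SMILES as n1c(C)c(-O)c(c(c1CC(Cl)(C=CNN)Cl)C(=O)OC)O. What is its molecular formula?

C12H15Cl2N3O4

Heavy atoms from the SMILES: 12 C, 2 Cl, 3 N, 4 O.
Implicit hydrogens by atom environment:
  5 × C (aromatic): no H
  2 × C: 3 H each → 6
  2 × C: 1 H each → 2
  2 × C: no H
  2 × Cl: no H
  2 × O: 1 H each → 2
  2 × O: no H
  1 × C: 2 H
  1 × N: 2 H
  1 × N: 1 H
  1 × N (aromatic): no H
  Total hydrogens = 15.
Molecular formula: C12H15Cl2N3O4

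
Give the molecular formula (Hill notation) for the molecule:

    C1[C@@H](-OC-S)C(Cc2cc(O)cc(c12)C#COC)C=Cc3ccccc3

Heavy atoms from the SMILES: 22 C, 3 O, 1 S.
Implicit hydrogens by atom environment:
  7 × C (aromatic): 1 H each → 7
  5 × C (aromatic): no H
  4 × C: 1 H each → 4
  3 × C: 2 H each → 6
  2 × C: no H
  2 × O: no H
  1 × C: 3 H
  1 × O: 1 H
  1 × S: 1 H
  Total hydrogens = 22.
Molecular formula: C22H22O3S

C22H22O3S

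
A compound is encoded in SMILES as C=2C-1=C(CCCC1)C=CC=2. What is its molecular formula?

C10H12

Heavy atoms from the SMILES: 10 C.
Implicit hydrogens by atom environment:
  4 × C: 2 H each → 8
  4 × C (aromatic): 1 H each → 4
  2 × C (aromatic): no H
  Total hydrogens = 12.
Molecular formula: C10H12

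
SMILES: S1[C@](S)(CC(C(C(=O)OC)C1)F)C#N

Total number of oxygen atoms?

The symbol for oxygen appears 2 times in the SMILES.

2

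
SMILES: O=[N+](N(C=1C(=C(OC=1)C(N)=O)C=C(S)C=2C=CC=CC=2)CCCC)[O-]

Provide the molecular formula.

Heavy atoms from the SMILES: 17 C, 3 N, 4 O, 1 S.
Implicit hydrogens by atom environment:
  6 × C (aromatic): 1 H each → 6
  4 × C (aromatic): no H
  3 × C: 2 H each → 6
  2 × C: no H
  2 × O: no H
  1 × C: 3 H
  1 × C: 1 H
  1 × N: 2 H
  1 × N: no H
  1 × N (charge +1): no H
  1 × O (aromatic): no H
  1 × O (charge -1): no H
  1 × S: 1 H
  Total hydrogens = 19.
Molecular formula: C17H19N3O4S

C17H19N3O4S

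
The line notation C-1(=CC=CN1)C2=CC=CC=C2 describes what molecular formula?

C10H9N

Heavy atoms from the SMILES: 10 C, 1 N.
Implicit hydrogens by atom environment:
  8 × C (aromatic): 1 H each → 8
  2 × C (aromatic): no H
  1 × N (aromatic): 1 H
  Total hydrogens = 9.
Molecular formula: C10H9N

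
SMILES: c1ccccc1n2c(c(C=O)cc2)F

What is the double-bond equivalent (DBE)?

8

Molecular formula from the SMILES: C11H8FNO.
DoU = (2C + 2 + N − H − X)/2 = (2·11 + 2 + 1 − 8 − 1)/2 = 16/2 = 8.
(Structurally: 2 ring(s) + 6 π bond(s) = 8.)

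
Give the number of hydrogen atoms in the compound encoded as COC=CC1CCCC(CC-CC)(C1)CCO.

Hydrogens are implicit in SMILES; fill each atom to its normal valence:
  9 × C: 2 H each → 18
  3 × C: 1 H each → 3
  2 × C: 3 H each → 6
  1 × C: no H
  1 × O: 1 H
  1 × O: no H
  Total hydrogens = 28.

28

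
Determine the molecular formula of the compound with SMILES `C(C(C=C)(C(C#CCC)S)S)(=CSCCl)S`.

Heavy atoms from the SMILES: 11 C, 1 Cl, 4 S.
Implicit hydrogens by atom environment:
  4 × C: no H
  3 × C: 2 H each → 6
  3 × C: 1 H each → 3
  3 × S: 1 H each → 3
  1 × C: 3 H
  1 × Cl: no H
  1 × S: no H
  Total hydrogens = 15.
Molecular formula: C11H15ClS4

C11H15ClS4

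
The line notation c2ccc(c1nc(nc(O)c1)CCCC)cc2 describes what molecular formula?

Heavy atoms from the SMILES: 14 C, 2 N, 1 O.
Implicit hydrogens by atom environment:
  6 × C (aromatic): 1 H each → 6
  4 × C (aromatic): no H
  3 × C: 2 H each → 6
  2 × N (aromatic): no H
  1 × C: 3 H
  1 × O: 1 H
  Total hydrogens = 16.
Molecular formula: C14H16N2O

C14H16N2O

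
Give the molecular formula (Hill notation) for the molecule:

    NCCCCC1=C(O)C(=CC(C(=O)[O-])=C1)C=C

C13H16NO3-

Heavy atoms from the SMILES: 13 C, 1 N, 3 O.
Implicit hydrogens by atom environment:
  5 × C: 2 H each → 10
  4 × C (aromatic): no H
  2 × C (aromatic): 1 H each → 2
  1 × C: 1 H
  1 × C: no H
  1 × N: 2 H
  1 × O: 1 H
  1 × O: no H
  1 × O (charge -1): no H
  Total hydrogens = 16.
Net charge -1.
Molecular formula: C13H16NO3-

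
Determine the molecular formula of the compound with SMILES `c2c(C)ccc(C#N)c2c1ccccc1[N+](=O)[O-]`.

C14H10N2O2

Heavy atoms from the SMILES: 14 C, 2 N, 2 O.
Implicit hydrogens by atom environment:
  7 × C (aromatic): 1 H each → 7
  5 × C (aromatic): no H
  1 × C: 3 H
  1 × C: no H
  1 × N: no H
  1 × N (charge +1): no H
  1 × O: no H
  1 × O (charge -1): no H
  Total hydrogens = 10.
Molecular formula: C14H10N2O2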